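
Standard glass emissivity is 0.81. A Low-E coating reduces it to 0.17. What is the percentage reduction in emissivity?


Percentage reduction = (1 - coated/uncoated) * 100
  Ratio = 0.17 / 0.81 = 0.2099
  Reduction = (1 - 0.2099) * 100 = 79.0%

79.0%


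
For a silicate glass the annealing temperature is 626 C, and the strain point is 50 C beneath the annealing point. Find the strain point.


Strain point = annealing point - difference:
  T_strain = 626 - 50 = 576 C

576 C


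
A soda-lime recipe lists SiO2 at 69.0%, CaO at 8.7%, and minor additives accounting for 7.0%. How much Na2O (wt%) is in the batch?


Pieces sum to 100%:
  Na2O = 100 - (SiO2 + CaO + others)
  Na2O = 100 - (69.0 + 8.7 + 7.0) = 15.3%

15.3%


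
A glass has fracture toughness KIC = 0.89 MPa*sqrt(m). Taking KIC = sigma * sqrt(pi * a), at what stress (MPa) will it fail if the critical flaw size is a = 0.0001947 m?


Rearrange KIC = sigma * sqrt(pi * a):
  sigma = KIC / sqrt(pi * a)
  sqrt(pi * 0.0001947) = 0.024732
  sigma = 0.89 / 0.024732 = 35.99 MPa

35.99 MPa


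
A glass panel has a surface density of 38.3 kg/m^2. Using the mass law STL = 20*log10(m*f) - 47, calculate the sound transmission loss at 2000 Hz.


Mass law: STL = 20 * log10(m * f) - 47
  m * f = 38.3 * 2000 = 76600
  log10(76600) = 4.88423
  STL = 20 * 4.88423 - 47 = 97.6846 - 47 = 50.7 dB

50.7 dB


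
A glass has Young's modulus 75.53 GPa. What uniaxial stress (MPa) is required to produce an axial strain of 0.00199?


Rearrange E = sigma / epsilon:
  sigma = E * epsilon
  E (MPa) = 75.53 * 1000 = 75530
  sigma = 75530 * 0.00199 = 150.3 MPa

150.3 MPa


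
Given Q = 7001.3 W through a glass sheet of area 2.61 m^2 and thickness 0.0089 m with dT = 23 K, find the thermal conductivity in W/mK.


Fourier's law rearranged: k = Q * t / (A * dT)
  Numerator = 7001.3 * 0.0089 = 62.31157
  Denominator = 2.61 * 23 = 60.03
  k = 62.31157 / 60.03 = 1.038 W/mK

1.038 W/mK


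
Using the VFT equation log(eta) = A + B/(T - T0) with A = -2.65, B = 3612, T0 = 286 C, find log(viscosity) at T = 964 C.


VFT equation: log(eta) = A + B / (T - T0)
  T - T0 = 964 - 286 = 678
  B / (T - T0) = 3612 / 678 = 5.327
  log(eta) = -2.65 + 5.327 = 2.677

2.677


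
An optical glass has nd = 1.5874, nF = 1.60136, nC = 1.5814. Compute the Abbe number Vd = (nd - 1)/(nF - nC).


Abbe number formula: Vd = (nd - 1) / (nF - nC)
  nd - 1 = 1.5874 - 1 = 0.5874
  nF - nC = 1.60136 - 1.5814 = 0.01996
  Vd = 0.5874 / 0.01996 = 29.43

29.43


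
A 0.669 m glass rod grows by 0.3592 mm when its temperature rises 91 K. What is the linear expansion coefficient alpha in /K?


Rearrange dL = alpha * L0 * dT for alpha:
  alpha = dL / (L0 * dT)
  alpha = (0.3592 / 1000) / (0.669 * 91) = 0.0000059 /K = 5.9 x 10^-6 /K

5.9 x 10^-6 /K


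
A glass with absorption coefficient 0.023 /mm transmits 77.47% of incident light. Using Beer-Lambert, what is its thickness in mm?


Rearrange T = exp(-alpha * thickness):
  thickness = -ln(T) / alpha
  T = 77.47/100 = 0.7747
  ln(T) = -0.25528
  -ln(T) = 0.25528
  thickness = 0.25528 / 0.023 = 11.1 mm

11.1 mm


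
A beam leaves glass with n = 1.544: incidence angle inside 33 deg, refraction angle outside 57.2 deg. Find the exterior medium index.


Apply Snell's law: n1 * sin(theta1) = n2 * sin(theta2)
  n2 = n1 * sin(theta1) / sin(theta2)
  sin(33) = 0.544639
  sin(57.2) = 0.840567
  n2 = 1.544 * 0.544639 / 0.840567 = 1.0004

1.0004


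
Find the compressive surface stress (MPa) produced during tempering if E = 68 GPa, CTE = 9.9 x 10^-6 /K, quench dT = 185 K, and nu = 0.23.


Tempering stress: sigma = E * alpha * dT / (1 - nu)
  E (MPa) = 68 * 1000 = 68000
  Numerator = 68000 * (9.9 x 10^-6) * 185 = 124.542
  Denominator = 1 - 0.23 = 0.77
  sigma = 124.542 / 0.77 = 161.7 MPa

161.7 MPa


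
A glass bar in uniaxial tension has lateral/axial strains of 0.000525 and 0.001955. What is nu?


Poisson's ratio: nu = lateral strain / axial strain
  nu = 0.000525 / 0.001955 = 0.2685

0.2685


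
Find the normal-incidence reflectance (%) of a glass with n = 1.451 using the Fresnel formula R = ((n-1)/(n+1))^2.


Fresnel reflectance at normal incidence:
  R = ((n - 1)/(n + 1))^2
  (n - 1)/(n + 1) = (1.451 - 1)/(1.451 + 1) = 0.184007
  R = 0.184007^2 = 0.0338586
  R(%) = 0.0338586 * 100 = 3.386%

3.386%


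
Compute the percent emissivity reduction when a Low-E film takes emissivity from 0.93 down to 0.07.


Percentage reduction = (1 - coated/uncoated) * 100
  Ratio = 0.07 / 0.93 = 0.0753
  Reduction = (1 - 0.0753) * 100 = 92.5%

92.5%


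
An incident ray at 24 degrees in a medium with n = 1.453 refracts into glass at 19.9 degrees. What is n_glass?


Apply Snell's law: n1 * sin(theta1) = n2 * sin(theta2)
  n2 = n1 * sin(theta1) / sin(theta2)
  sin(24) = 0.406737
  sin(19.9) = 0.34038
  n2 = 1.453 * 0.406737 / 0.34038 = 1.7363

1.7363


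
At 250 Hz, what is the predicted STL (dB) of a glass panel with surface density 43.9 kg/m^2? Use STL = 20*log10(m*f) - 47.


Mass law: STL = 20 * log10(m * f) - 47
  m * f = 43.9 * 250 = 10975
  log10(10975) = 4.0404
  STL = 20 * 4.0404 - 47 = 80.808 - 47 = 33.8 dB

33.8 dB


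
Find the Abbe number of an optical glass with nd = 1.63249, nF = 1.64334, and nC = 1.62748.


Abbe number formula: Vd = (nd - 1) / (nF - nC)
  nd - 1 = 1.63249 - 1 = 0.63249
  nF - nC = 1.64334 - 1.62748 = 0.01586
  Vd = 0.63249 / 0.01586 = 39.88

39.88


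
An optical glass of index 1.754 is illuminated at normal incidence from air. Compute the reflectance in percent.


Fresnel reflectance at normal incidence:
  R = ((n - 1)/(n + 1))^2
  (n - 1)/(n + 1) = (1.754 - 1)/(1.754 + 1) = 0.273784
  R = 0.273784^2 = 0.0749577
  R(%) = 0.0749577 * 100 = 7.496%

7.496%


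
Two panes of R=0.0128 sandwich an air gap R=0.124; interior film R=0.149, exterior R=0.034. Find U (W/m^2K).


Total thermal resistance (series):
  R_total = R_in + R_glass + R_air + R_glass + R_out
  R_total = 0.149 + 0.0128 + 0.124 + 0.0128 + 0.034 = 0.3326 m^2K/W
U-value = 1 / R_total = 1 / 0.3326 = 3.007 W/m^2K

3.007 W/m^2K


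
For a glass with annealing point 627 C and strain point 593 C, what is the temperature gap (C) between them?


Gap = T_anneal - T_strain:
  gap = 627 - 593 = 34 C

34 C


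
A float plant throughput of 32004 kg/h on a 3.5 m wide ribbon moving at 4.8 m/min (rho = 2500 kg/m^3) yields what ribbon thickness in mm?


Ribbon cross-section from mass balance:
  Volume rate = throughput / density = 32004 / 2500 = 12.8016 m^3/h
  thickness = volume rate / (speed * 60 * width), i.e.
  thickness = throughput / (60 * speed * width * density) * 1000
  thickness = 32004 / (60 * 4.8 * 3.5 * 2500) * 1000 = 12.7 mm

12.7 mm


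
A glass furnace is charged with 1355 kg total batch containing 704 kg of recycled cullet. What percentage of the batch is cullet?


Cullet ratio = (cullet mass / total batch mass) * 100
  Ratio = 704 / 1355 * 100 = 51.96%

51.96%


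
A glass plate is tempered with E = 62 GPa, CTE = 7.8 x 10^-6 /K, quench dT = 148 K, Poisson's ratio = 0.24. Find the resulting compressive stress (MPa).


Tempering stress: sigma = E * alpha * dT / (1 - nu)
  E (MPa) = 62 * 1000 = 62000
  Numerator = 62000 * (7.8 x 10^-6) * 148 = 71.5728
  Denominator = 1 - 0.24 = 0.76
  sigma = 71.5728 / 0.76 = 94.2 MPa

94.2 MPa


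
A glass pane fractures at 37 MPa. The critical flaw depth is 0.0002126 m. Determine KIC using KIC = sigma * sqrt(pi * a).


Fracture toughness: KIC = sigma * sqrt(pi * a)
  pi * a = pi * 0.0002126 = 0.000667903
  sqrt(pi * a) = 0.025844
  KIC = 37 * 0.025844 = 0.956 MPa*sqrt(m)

0.956 MPa*sqrt(m)


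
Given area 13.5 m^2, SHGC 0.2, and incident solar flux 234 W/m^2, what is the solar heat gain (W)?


Solar heat gain: Q = Area * SHGC * Irradiance
  Q = 13.5 * 0.2 * 234 = 631.8 W

631.8 W


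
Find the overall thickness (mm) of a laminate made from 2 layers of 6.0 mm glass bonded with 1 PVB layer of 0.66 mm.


Total thickness = glass contribution + PVB contribution
  Glass: 2 * 6.0 = 12.0 mm
  PVB: 1 * 0.66 = 0.66 mm
  Total = 12.0 + 0.66 = 12.66 mm

12.66 mm


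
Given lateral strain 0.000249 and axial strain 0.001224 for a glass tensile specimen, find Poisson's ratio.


Poisson's ratio: nu = lateral strain / axial strain
  nu = 0.000249 / 0.001224 = 0.2034

0.2034


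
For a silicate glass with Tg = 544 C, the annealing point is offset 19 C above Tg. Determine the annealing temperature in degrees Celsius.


The annealing temperature is Tg plus the offset:
  T_anneal = 544 + 19 = 563 C

563 C


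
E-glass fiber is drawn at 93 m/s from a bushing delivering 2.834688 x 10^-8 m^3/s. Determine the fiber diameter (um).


Cross-sectional area from continuity:
  A = Q / v = 2.834688 x 10^-8 / 93 = 3.048052 x 10^-10 m^2
Diameter from circular cross-section:
  d = sqrt(4A / pi) * 10^6 (m -> um)
  d = sqrt(4 * 3.048052 x 10^-10 / pi) * 10^6 = 19.7 um

19.7 um


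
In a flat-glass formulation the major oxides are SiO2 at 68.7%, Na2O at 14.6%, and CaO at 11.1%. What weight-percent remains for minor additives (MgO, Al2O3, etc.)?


Sum the three major oxides:
  SiO2 + Na2O + CaO = 68.7 + 14.6 + 11.1 = 94.4%
Subtract from 100%:
  Others = 100 - 94.4 = 5.6%

5.6%


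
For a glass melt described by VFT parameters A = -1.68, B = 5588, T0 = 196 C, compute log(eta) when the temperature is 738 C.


VFT equation: log(eta) = A + B / (T - T0)
  T - T0 = 738 - 196 = 542
  B / (T - T0) = 5588 / 542 = 10.31
  log(eta) = -1.68 + 10.31 = 8.63

8.63


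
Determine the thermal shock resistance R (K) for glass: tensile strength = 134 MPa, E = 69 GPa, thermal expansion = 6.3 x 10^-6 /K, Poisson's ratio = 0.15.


Thermal shock resistance: R = sigma * (1 - nu) / (E * alpha)
  Numerator = 134 * (1 - 0.15) = 113.9
  Denominator = 69 * 1000 * (6.3 x 10^-6) = 0.4347
  R = 113.9 / 0.4347 = 262.0 K

262.0 K


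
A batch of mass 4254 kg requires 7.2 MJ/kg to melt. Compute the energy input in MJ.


Total energy = mass * specific energy
  E = 4254 * 7.2 = 30628.8 MJ

30628.8 MJ


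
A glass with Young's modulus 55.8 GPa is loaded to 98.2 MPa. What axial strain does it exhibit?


Rearrange E = sigma / epsilon:
  epsilon = sigma / E
  E (MPa) = 55.8 * 1000 = 55800
  epsilon = 98.2 / 55800 = 0.00176

0.00176


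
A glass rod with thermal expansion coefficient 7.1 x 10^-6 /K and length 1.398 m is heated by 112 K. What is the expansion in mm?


Thermal expansion formula: dL = alpha * L0 * dT
  dL = (7.1 x 10^-6) * 1.398 * 112 = 0.00111169 m
Convert to mm: 0.00111169 * 1000 = 1.1117 mm

1.1117 mm


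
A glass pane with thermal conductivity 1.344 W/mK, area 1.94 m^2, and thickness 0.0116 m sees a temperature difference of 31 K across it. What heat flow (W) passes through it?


Fourier's law: Q = k * A * dT / t
  Q = 1.344 * 1.94 * 31 / 0.0116
  Q = 80.82816 / 0.0116 = 6967.9 W

6967.9 W


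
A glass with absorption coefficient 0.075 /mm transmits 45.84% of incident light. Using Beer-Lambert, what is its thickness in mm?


Rearrange T = exp(-alpha * thickness):
  thickness = -ln(T) / alpha
  T = 45.84/100 = 0.4584
  ln(T) = -0.78001
  -ln(T) = 0.78001
  thickness = 0.78001 / 0.075 = 10.4 mm

10.4 mm


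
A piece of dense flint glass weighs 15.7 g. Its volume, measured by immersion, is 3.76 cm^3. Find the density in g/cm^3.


Use the definition of density:
  rho = mass / volume
  rho = 15.7 / 3.76 = 4.176 g/cm^3

4.176 g/cm^3


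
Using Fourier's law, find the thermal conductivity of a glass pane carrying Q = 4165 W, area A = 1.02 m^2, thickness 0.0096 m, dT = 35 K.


Fourier's law rearranged: k = Q * t / (A * dT)
  Numerator = 4165 * 0.0096 = 39.984
  Denominator = 1.02 * 35 = 35.7
  k = 39.984 / 35.7 = 1.12 W/mK

1.12 W/mK


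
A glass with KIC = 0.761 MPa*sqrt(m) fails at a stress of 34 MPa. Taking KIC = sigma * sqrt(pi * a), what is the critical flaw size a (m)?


Rearrange KIC = sigma * sqrt(pi * a):
  sqrt(pi * a) = KIC / sigma
  sqrt(pi * a) = 0.761 / 34 = 0.022382
  a = (KIC / sigma)^2 / pi
  a = 0.022382^2 / pi = 0.0001595 m

0.0001595 m


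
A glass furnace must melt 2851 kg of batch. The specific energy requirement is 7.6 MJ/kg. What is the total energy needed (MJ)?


Total energy = mass * specific energy
  E = 2851 * 7.6 = 21667.6 MJ

21667.6 MJ


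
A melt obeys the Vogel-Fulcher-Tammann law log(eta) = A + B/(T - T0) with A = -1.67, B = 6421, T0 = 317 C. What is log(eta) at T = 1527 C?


VFT equation: log(eta) = A + B / (T - T0)
  T - T0 = 1527 - 317 = 1210
  B / (T - T0) = 6421 / 1210 = 5.307
  log(eta) = -1.67 + 5.307 = 3.637

3.637


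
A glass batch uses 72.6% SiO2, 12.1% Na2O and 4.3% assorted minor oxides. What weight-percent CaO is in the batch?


Pieces sum to 100%:
  CaO = 100 - (SiO2 + Na2O + others)
  CaO = 100 - (72.6 + 12.1 + 4.3) = 11.0%

11.0%


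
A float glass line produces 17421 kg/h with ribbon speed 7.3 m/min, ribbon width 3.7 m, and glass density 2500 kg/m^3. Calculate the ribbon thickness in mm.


Ribbon cross-section from mass balance:
  Volume rate = throughput / density = 17421 / 2500 = 6.9684 m^3/h
  thickness = volume rate / (speed * 60 * width), i.e.
  thickness = throughput / (60 * speed * width * density) * 1000
  thickness = 17421 / (60 * 7.3 * 3.7 * 2500) * 1000 = 4.3 mm

4.3 mm


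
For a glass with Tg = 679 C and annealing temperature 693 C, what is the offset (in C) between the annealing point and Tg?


Offset = T_anneal - Tg:
  offset = 693 - 679 = 14 C

14 C


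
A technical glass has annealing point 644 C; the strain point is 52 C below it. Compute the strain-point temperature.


Strain point = annealing point - difference:
  T_strain = 644 - 52 = 592 C

592 C


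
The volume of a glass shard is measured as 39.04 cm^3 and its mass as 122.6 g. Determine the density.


Use the definition of density:
  rho = mass / volume
  rho = 122.6 / 39.04 = 3.14 g/cm^3

3.14 g/cm^3


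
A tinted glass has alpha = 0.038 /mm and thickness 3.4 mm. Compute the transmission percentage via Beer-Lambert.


Beer-Lambert law: T = exp(-alpha * thickness)
  exponent = -0.038 * 3.4 = -0.1292
  T = exp(-0.1292) = 0.8788
  Percentage = 0.8788 * 100 = 87.88%

87.88%


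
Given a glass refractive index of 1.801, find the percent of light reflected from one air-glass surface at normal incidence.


Fresnel reflectance at normal incidence:
  R = ((n - 1)/(n + 1))^2
  (n - 1)/(n + 1) = (1.801 - 1)/(1.801 + 1) = 0.285969
  R = 0.285969^2 = 0.0817783
  R(%) = 0.0817783 * 100 = 8.178%

8.178%


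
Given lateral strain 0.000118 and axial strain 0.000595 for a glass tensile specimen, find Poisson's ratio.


Poisson's ratio: nu = lateral strain / axial strain
  nu = 0.000118 / 0.000595 = 0.1983

0.1983


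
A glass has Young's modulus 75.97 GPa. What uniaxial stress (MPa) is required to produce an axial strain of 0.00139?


Rearrange E = sigma / epsilon:
  sigma = E * epsilon
  E (MPa) = 75.97 * 1000 = 75970
  sigma = 75970 * 0.00139 = 105.6 MPa

105.6 MPa


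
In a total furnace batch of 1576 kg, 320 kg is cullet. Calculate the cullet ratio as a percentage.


Cullet ratio = (cullet mass / total batch mass) * 100
  Ratio = 320 / 1576 * 100 = 20.3%

20.3%


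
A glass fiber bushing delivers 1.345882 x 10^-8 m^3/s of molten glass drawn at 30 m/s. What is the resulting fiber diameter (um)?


Cross-sectional area from continuity:
  A = Q / v = 1.345882 x 10^-8 / 30 = 4.486273 x 10^-10 m^2
Diameter from circular cross-section:
  d = sqrt(4A / pi) * 10^6 (m -> um)
  d = sqrt(4 * 4.486273 x 10^-10 / pi) * 10^6 = 23.9 um

23.9 um


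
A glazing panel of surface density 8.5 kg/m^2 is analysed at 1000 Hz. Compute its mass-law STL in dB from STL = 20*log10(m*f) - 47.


Mass law: STL = 20 * log10(m * f) - 47
  m * f = 8.5 * 1000 = 8500
  log10(8500) = 3.92942
  STL = 20 * 3.92942 - 47 = 78.5884 - 47 = 31.6 dB

31.6 dB


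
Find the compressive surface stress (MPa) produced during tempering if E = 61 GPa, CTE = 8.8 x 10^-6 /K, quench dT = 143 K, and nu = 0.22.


Tempering stress: sigma = E * alpha * dT / (1 - nu)
  E (MPa) = 61 * 1000 = 61000
  Numerator = 61000 * (8.8 x 10^-6) * 143 = 76.7624
  Denominator = 1 - 0.22 = 0.78
  sigma = 76.7624 / 0.78 = 98.4 MPa

98.4 MPa


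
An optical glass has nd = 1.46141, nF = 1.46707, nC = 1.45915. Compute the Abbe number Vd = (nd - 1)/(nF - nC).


Abbe number formula: Vd = (nd - 1) / (nF - nC)
  nd - 1 = 1.46141 - 1 = 0.46141
  nF - nC = 1.46707 - 1.45915 = 0.00792
  Vd = 0.46141 / 0.00792 = 58.26

58.26


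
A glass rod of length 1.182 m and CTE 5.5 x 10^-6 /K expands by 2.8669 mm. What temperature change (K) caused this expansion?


Rearrange dL = alpha * L0 * dT for dT:
  dT = dL / (alpha * L0)
  dL (m) = 2.8669 / 1000 = 0.0028669
  dT = 0.0028669 / ((5.5 x 10^-6) * 1.182) = 441.0 K

441.0 K


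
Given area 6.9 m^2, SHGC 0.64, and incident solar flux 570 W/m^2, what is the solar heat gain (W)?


Solar heat gain: Q = Area * SHGC * Irradiance
  Q = 6.9 * 0.64 * 570 = 2517.1 W

2517.1 W


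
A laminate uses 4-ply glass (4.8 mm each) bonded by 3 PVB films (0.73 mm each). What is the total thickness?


Total thickness = glass contribution + PVB contribution
  Glass: 4 * 4.8 = 19.2 mm
  PVB: 3 * 0.73 = 2.19 mm
  Total = 19.2 + 2.19 = 21.39 mm

21.39 mm


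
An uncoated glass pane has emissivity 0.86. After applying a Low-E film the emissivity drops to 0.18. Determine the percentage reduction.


Percentage reduction = (1 - coated/uncoated) * 100
  Ratio = 0.18 / 0.86 = 0.2093
  Reduction = (1 - 0.2093) * 100 = 79.1%

79.1%


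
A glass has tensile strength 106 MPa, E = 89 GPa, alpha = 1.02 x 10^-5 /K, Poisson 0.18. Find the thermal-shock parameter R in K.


Thermal shock resistance: R = sigma * (1 - nu) / (E * alpha)
  Numerator = 106 * (1 - 0.18) = 86.92
  Denominator = 89 * 1000 * (1.02 x 10^-5) = 0.9078
  R = 86.92 / 0.9078 = 95.7 K

95.7 K


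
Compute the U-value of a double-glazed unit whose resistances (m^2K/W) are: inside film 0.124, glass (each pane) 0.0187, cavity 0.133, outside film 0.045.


Total thermal resistance (series):
  R_total = R_in + R_glass + R_air + R_glass + R_out
  R_total = 0.124 + 0.0187 + 0.133 + 0.0187 + 0.045 = 0.3394 m^2K/W
U-value = 1 / R_total = 1 / 0.3394 = 2.946 W/m^2K

2.946 W/m^2K


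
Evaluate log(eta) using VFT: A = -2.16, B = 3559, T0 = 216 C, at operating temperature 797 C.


VFT equation: log(eta) = A + B / (T - T0)
  T - T0 = 797 - 216 = 581
  B / (T - T0) = 3559 / 581 = 6.126
  log(eta) = -2.16 + 6.126 = 3.966

3.966


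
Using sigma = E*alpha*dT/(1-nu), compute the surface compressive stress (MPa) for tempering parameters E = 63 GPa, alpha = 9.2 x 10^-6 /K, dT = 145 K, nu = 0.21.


Tempering stress: sigma = E * alpha * dT / (1 - nu)
  E (MPa) = 63 * 1000 = 63000
  Numerator = 63000 * (9.2 x 10^-6) * 145 = 84.042
  Denominator = 1 - 0.21 = 0.79
  sigma = 84.042 / 0.79 = 106.4 MPa

106.4 MPa


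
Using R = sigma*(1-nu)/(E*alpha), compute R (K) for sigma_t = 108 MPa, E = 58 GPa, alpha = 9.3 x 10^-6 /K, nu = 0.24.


Thermal shock resistance: R = sigma * (1 - nu) / (E * alpha)
  Numerator = 108 * (1 - 0.24) = 82.08
  Denominator = 58 * 1000 * (9.3 x 10^-6) = 0.5394
  R = 82.08 / 0.5394 = 152.2 K

152.2 K


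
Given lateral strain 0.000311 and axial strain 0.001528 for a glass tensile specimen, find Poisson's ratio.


Poisson's ratio: nu = lateral strain / axial strain
  nu = 0.000311 / 0.001528 = 0.2035

0.2035


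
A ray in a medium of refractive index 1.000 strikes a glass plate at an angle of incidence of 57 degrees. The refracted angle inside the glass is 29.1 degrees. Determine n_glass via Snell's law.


Apply Snell's law: n1 * sin(theta1) = n2 * sin(theta2)
  n2 = n1 * sin(theta1) / sin(theta2)
  sin(57) = 0.838671
  sin(29.1) = 0.486335
  n2 = 1.000 * 0.838671 / 0.486335 = 1.7245

1.7245


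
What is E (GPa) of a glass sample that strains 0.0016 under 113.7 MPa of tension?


Young's modulus: E = stress / strain
  E = 113.7 MPa / 0.0016 = 71062.5 MPa
Convert to GPa: 71062.5 / 1000 = 71.06 GPa

71.06 GPa


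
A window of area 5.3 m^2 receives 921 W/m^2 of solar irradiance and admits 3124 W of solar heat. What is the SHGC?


Rearrange Q = Area * SHGC * Irradiance:
  SHGC = Q / (Area * Irradiance)
  SHGC = 3124 / (5.3 * 921) = 0.64

0.64


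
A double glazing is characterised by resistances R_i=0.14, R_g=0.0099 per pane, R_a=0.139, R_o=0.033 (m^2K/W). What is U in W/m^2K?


Total thermal resistance (series):
  R_total = R_in + R_glass + R_air + R_glass + R_out
  R_total = 0.14 + 0.0099 + 0.139 + 0.0099 + 0.033 = 0.3318 m^2K/W
U-value = 1 / R_total = 1 / 0.3318 = 3.014 W/m^2K

3.014 W/m^2K


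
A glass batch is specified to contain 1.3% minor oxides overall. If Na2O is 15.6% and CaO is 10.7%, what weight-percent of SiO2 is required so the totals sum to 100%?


Known pieces sum to 100%:
  SiO2 = 100 - (others + Na2O + CaO)
  SiO2 = 100 - (1.3 + 15.6 + 10.7) = 72.4%

72.4%


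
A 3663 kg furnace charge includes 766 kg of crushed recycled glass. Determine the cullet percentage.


Cullet ratio = (cullet mass / total batch mass) * 100
  Ratio = 766 / 3663 * 100 = 20.91%

20.91%


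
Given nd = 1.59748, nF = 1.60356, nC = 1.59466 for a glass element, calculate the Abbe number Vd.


Abbe number formula: Vd = (nd - 1) / (nF - nC)
  nd - 1 = 1.59748 - 1 = 0.59748
  nF - nC = 1.60356 - 1.59466 = 0.0089
  Vd = 0.59748 / 0.0089 = 67.13

67.13


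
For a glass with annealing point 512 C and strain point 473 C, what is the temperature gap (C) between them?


Gap = T_anneal - T_strain:
  gap = 512 - 473 = 39 C

39 C


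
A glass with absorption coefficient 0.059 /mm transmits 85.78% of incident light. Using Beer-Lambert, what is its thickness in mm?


Rearrange T = exp(-alpha * thickness):
  thickness = -ln(T) / alpha
  T = 85.78/100 = 0.8578
  ln(T) = -0.15338
  -ln(T) = 0.15338
  thickness = 0.15338 / 0.059 = 2.6 mm

2.6 mm


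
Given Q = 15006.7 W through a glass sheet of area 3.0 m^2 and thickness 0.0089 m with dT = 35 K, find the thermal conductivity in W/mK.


Fourier's law rearranged: k = Q * t / (A * dT)
  Numerator = 15006.7 * 0.0089 = 133.55963
  Denominator = 3.0 * 35 = 105.0
  k = 133.55963 / 105.0 = 1.272 W/mK

1.272 W/mK


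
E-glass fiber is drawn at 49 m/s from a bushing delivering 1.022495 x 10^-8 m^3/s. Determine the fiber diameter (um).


Cross-sectional area from continuity:
  A = Q / v = 1.022495 x 10^-8 / 49 = 2.086724 x 10^-10 m^2
Diameter from circular cross-section:
  d = sqrt(4A / pi) * 10^6 (m -> um)
  d = sqrt(4 * 2.086724 x 10^-10 / pi) * 10^6 = 16.3 um

16.3 um


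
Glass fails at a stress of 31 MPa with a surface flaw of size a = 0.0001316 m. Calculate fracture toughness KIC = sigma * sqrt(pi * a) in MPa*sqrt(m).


Fracture toughness: KIC = sigma * sqrt(pi * a)
  pi * a = pi * 0.0001316 = 0.000413434
  sqrt(pi * a) = 0.020333
  KIC = 31 * 0.020333 = 0.63 MPa*sqrt(m)

0.63 MPa*sqrt(m)


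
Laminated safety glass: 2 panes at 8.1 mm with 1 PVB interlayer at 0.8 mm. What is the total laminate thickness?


Total thickness = glass contribution + PVB contribution
  Glass: 2 * 8.1 = 16.2 mm
  PVB: 1 * 0.8 = 0.8 mm
  Total = 16.2 + 0.8 = 17.0 mm

17.0 mm


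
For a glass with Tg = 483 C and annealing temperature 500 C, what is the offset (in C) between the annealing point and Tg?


Offset = T_anneal - Tg:
  offset = 500 - 483 = 17 C

17 C


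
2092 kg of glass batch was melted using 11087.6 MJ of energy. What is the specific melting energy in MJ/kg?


Rearrange E = m * s for s:
  s = E / m
  s = 11087.6 / 2092 = 5.3 MJ/kg

5.3 MJ/kg


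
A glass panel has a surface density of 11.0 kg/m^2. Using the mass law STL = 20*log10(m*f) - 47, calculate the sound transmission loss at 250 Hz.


Mass law: STL = 20 * log10(m * f) - 47
  m * f = 11.0 * 250 = 2750
  log10(2750) = 3.43933
  STL = 20 * 3.43933 - 47 = 68.7866 - 47 = 21.8 dB

21.8 dB


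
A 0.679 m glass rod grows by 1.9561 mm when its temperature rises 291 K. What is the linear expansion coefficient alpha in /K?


Rearrange dL = alpha * L0 * dT for alpha:
  alpha = dL / (L0 * dT)
  alpha = (1.9561 / 1000) / (0.679 * 291) = 0.0000099 /K = 9.9 x 10^-6 /K

9.9 x 10^-6 /K


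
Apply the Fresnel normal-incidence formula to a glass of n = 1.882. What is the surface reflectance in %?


Fresnel reflectance at normal incidence:
  R = ((n - 1)/(n + 1))^2
  (n - 1)/(n + 1) = (1.882 - 1)/(1.882 + 1) = 0.306037
  R = 0.306037^2 = 0.0936586
  R(%) = 0.0936586 * 100 = 9.366%

9.366%


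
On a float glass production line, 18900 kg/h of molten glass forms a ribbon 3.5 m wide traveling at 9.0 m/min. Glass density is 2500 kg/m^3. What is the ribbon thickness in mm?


Ribbon cross-section from mass balance:
  Volume rate = throughput / density = 18900 / 2500 = 7.56 m^3/h
  thickness = volume rate / (speed * 60 * width), i.e.
  thickness = throughput / (60 * speed * width * density) * 1000
  thickness = 18900 / (60 * 9.0 * 3.5 * 2500) * 1000 = 4.0 mm

4.0 mm


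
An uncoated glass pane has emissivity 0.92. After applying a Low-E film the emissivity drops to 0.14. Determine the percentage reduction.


Percentage reduction = (1 - coated/uncoated) * 100
  Ratio = 0.14 / 0.92 = 0.1522
  Reduction = (1 - 0.1522) * 100 = 84.8%

84.8%


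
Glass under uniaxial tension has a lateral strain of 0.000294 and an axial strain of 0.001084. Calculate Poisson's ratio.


Poisson's ratio: nu = lateral strain / axial strain
  nu = 0.000294 / 0.001084 = 0.2712

0.2712


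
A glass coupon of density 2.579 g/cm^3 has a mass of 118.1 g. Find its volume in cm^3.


Rearrange rho = m / V:
  V = m / rho
  V = 118.1 / 2.579 = 45.793 cm^3

45.793 cm^3


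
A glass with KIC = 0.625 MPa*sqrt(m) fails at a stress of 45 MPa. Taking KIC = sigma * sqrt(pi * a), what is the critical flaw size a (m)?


Rearrange KIC = sigma * sqrt(pi * a):
  sqrt(pi * a) = KIC / sigma
  sqrt(pi * a) = 0.625 / 45 = 0.013889
  a = (KIC / sigma)^2 / pi
  a = 0.013889^2 / pi = 0.0000614 m

0.0000614 m


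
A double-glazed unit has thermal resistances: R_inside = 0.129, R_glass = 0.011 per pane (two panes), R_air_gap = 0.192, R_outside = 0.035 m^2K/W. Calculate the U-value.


Total thermal resistance (series):
  R_total = R_in + R_glass + R_air + R_glass + R_out
  R_total = 0.129 + 0.011 + 0.192 + 0.011 + 0.035 = 0.378 m^2K/W
U-value = 1 / R_total = 1 / 0.378 = 2.646 W/m^2K

2.646 W/m^2K


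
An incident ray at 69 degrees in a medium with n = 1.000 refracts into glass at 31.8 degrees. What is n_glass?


Apply Snell's law: n1 * sin(theta1) = n2 * sin(theta2)
  n2 = n1 * sin(theta1) / sin(theta2)
  sin(69) = 0.93358
  sin(31.8) = 0.526956
  n2 = 1.000 * 0.93358 / 0.526956 = 1.7716

1.7716


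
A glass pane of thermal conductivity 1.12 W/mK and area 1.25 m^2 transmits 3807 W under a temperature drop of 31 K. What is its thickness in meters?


Fourier's law: t = k * A * dT / Q
  t = 1.12 * 1.25 * 31 / 3807
  t = 43.4 / 3807 = 0.0114 m

0.0114 m


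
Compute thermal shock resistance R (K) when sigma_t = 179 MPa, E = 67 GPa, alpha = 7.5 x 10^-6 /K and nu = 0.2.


Thermal shock resistance: R = sigma * (1 - nu) / (E * alpha)
  Numerator = 179 * (1 - 0.2) = 143.2
  Denominator = 67 * 1000 * (7.5 x 10^-6) = 0.5025
  R = 143.2 / 0.5025 = 285.0 K

285.0 K


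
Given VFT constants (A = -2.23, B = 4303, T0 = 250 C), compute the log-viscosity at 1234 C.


VFT equation: log(eta) = A + B / (T - T0)
  T - T0 = 1234 - 250 = 984
  B / (T - T0) = 4303 / 984 = 4.373
  log(eta) = -2.23 + 4.373 = 2.143

2.143


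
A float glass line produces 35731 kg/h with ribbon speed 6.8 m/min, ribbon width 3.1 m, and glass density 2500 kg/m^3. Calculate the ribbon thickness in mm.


Ribbon cross-section from mass balance:
  Volume rate = throughput / density = 35731 / 2500 = 14.2924 m^3/h
  thickness = volume rate / (speed * 60 * width), i.e.
  thickness = throughput / (60 * speed * width * density) * 1000
  thickness = 35731 / (60 * 6.8 * 3.1 * 2500) * 1000 = 11.3 mm

11.3 mm


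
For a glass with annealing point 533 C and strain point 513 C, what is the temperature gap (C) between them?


Gap = T_anneal - T_strain:
  gap = 533 - 513 = 20 C

20 C


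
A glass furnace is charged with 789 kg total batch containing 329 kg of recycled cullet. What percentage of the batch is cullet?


Cullet ratio = (cullet mass / total batch mass) * 100
  Ratio = 329 / 789 * 100 = 41.7%

41.7%


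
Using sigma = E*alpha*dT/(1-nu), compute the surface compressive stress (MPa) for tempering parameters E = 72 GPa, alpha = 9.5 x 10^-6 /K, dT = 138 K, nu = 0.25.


Tempering stress: sigma = E * alpha * dT / (1 - nu)
  E (MPa) = 72 * 1000 = 72000
  Numerator = 72000 * (9.5 x 10^-6) * 138 = 94.392
  Denominator = 1 - 0.25 = 0.75
  sigma = 94.392 / 0.75 = 125.9 MPa

125.9 MPa


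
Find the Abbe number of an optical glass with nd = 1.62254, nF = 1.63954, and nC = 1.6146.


Abbe number formula: Vd = (nd - 1) / (nF - nC)
  nd - 1 = 1.62254 - 1 = 0.62254
  nF - nC = 1.63954 - 1.6146 = 0.02494
  Vd = 0.62254 / 0.02494 = 24.96

24.96


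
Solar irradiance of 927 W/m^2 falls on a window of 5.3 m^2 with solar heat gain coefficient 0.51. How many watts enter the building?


Solar heat gain: Q = Area * SHGC * Irradiance
  Q = 5.3 * 0.51 * 927 = 2505.7 W

2505.7 W


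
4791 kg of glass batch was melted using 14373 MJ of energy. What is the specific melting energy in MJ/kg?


Rearrange E = m * s for s:
  s = E / m
  s = 14373 / 4791 = 3.0 MJ/kg

3.0 MJ/kg


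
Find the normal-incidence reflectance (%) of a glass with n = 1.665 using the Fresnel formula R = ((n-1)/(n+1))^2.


Fresnel reflectance at normal incidence:
  R = ((n - 1)/(n + 1))^2
  (n - 1)/(n + 1) = (1.665 - 1)/(1.665 + 1) = 0.249531
  R = 0.249531^2 = 0.0622657
  R(%) = 0.0622657 * 100 = 6.227%

6.227%


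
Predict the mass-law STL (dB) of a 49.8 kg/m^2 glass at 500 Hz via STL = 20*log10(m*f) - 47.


Mass law: STL = 20 * log10(m * f) - 47
  m * f = 49.8 * 500 = 24900
  log10(24900) = 4.3962
  STL = 20 * 4.3962 - 47 = 87.924 - 47 = 40.9 dB

40.9 dB


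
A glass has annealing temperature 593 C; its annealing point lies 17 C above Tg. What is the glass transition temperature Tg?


Rearrange T_anneal = Tg + offset for Tg:
  Tg = T_anneal - offset = 593 - 17 = 576 C

576 C


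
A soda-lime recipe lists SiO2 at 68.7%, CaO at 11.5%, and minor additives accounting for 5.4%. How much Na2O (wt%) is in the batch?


Pieces sum to 100%:
  Na2O = 100 - (SiO2 + CaO + others)
  Na2O = 100 - (68.7 + 11.5 + 5.4) = 14.4%

14.4%


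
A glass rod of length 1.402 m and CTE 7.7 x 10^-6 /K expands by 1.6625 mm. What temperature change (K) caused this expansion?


Rearrange dL = alpha * L0 * dT for dT:
  dT = dL / (alpha * L0)
  dL (m) = 1.6625 / 1000 = 0.0016625
  dT = 0.0016625 / ((7.7 x 10^-6) * 1.402) = 154.0 K

154.0 K


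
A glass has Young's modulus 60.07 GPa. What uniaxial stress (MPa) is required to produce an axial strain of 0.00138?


Rearrange E = sigma / epsilon:
  sigma = E * epsilon
  E (MPa) = 60.07 * 1000 = 60070
  sigma = 60070 * 0.00138 = 82.9 MPa

82.9 MPa


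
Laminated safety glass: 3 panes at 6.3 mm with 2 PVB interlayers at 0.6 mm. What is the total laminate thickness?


Total thickness = glass contribution + PVB contribution
  Glass: 3 * 6.3 = 18.9 mm
  PVB: 2 * 0.6 = 1.2 mm
  Total = 18.9 + 1.2 = 20.1 mm

20.1 mm


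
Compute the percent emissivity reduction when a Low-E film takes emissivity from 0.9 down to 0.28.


Percentage reduction = (1 - coated/uncoated) * 100
  Ratio = 0.28 / 0.9 = 0.3111
  Reduction = (1 - 0.3111) * 100 = 68.9%

68.9%


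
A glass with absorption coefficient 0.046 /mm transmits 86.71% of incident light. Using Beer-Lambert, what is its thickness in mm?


Rearrange T = exp(-alpha * thickness):
  thickness = -ln(T) / alpha
  T = 86.71/100 = 0.8671
  ln(T) = -0.1426
  -ln(T) = 0.1426
  thickness = 0.1426 / 0.046 = 3.1 mm

3.1 mm


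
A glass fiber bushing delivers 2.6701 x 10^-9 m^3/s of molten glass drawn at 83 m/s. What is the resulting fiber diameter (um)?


Cross-sectional area from continuity:
  A = Q / v = 2.6701 x 10^-9 / 83 = 3.216988 x 10^-11 m^2
Diameter from circular cross-section:
  d = sqrt(4A / pi) * 10^6 (m -> um)
  d = sqrt(4 * 3.216988 x 10^-11 / pi) * 10^6 = 6.4 um

6.4 um


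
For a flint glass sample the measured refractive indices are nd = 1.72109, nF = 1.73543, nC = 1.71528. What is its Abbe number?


Abbe number formula: Vd = (nd - 1) / (nF - nC)
  nd - 1 = 1.72109 - 1 = 0.72109
  nF - nC = 1.73543 - 1.71528 = 0.02015
  Vd = 0.72109 / 0.02015 = 35.79

35.79


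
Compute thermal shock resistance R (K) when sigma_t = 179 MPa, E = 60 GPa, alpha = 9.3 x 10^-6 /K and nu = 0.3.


Thermal shock resistance: R = sigma * (1 - nu) / (E * alpha)
  Numerator = 179 * (1 - 0.3) = 125.3
  Denominator = 60 * 1000 * (9.3 x 10^-6) = 0.558
  R = 125.3 / 0.558 = 224.6 K

224.6 K


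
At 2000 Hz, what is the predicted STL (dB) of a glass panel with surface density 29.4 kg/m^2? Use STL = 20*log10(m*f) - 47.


Mass law: STL = 20 * log10(m * f) - 47
  m * f = 29.4 * 2000 = 58800
  log10(58800) = 4.76938
  STL = 20 * 4.76938 - 47 = 95.3876 - 47 = 48.4 dB

48.4 dB


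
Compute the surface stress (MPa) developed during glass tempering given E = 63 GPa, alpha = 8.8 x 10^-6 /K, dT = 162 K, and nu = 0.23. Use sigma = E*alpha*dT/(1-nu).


Tempering stress: sigma = E * alpha * dT / (1 - nu)
  E (MPa) = 63 * 1000 = 63000
  Numerator = 63000 * (8.8 x 10^-6) * 162 = 89.8128
  Denominator = 1 - 0.23 = 0.77
  sigma = 89.8128 / 0.77 = 116.6 MPa

116.6 MPa


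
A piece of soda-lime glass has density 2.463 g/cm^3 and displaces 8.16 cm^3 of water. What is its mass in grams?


Rearrange rho = m / V:
  m = rho * V
  m = 2.463 * 8.16 = 20.098 g

20.098 g


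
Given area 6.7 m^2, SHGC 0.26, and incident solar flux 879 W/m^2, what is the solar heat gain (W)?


Solar heat gain: Q = Area * SHGC * Irradiance
  Q = 6.7 * 0.26 * 879 = 1531.2 W

1531.2 W


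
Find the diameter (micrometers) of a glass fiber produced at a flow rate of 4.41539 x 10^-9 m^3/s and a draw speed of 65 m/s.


Cross-sectional area from continuity:
  A = Q / v = 4.41539 x 10^-9 / 65 = 6.792908 x 10^-11 m^2
Diameter from circular cross-section:
  d = sqrt(4A / pi) * 10^6 (m -> um)
  d = sqrt(4 * 6.792908 x 10^-11 / pi) * 10^6 = 9.3 um

9.3 um


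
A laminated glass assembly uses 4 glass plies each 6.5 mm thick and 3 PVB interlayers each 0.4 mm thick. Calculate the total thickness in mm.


Total thickness = glass contribution + PVB contribution
  Glass: 4 * 6.5 = 26.0 mm
  PVB: 3 * 0.4 = 1.2 mm
  Total = 26.0 + 1.2 = 27.2 mm

27.2 mm


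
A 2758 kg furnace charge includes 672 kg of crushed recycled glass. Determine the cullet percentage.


Cullet ratio = (cullet mass / total batch mass) * 100
  Ratio = 672 / 2758 * 100 = 24.37%

24.37%


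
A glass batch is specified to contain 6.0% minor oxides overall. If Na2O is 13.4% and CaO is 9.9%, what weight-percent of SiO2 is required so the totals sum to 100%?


Known pieces sum to 100%:
  SiO2 = 100 - (others + Na2O + CaO)
  SiO2 = 100 - (6.0 + 13.4 + 9.9) = 70.7%

70.7%


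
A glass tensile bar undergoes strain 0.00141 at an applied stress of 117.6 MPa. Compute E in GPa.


Young's modulus: E = stress / strain
  E = 117.6 MPa / 0.00141 = 83404.26 MPa
Convert to GPa: 83404.26 / 1000 = 83.4 GPa

83.4 GPa


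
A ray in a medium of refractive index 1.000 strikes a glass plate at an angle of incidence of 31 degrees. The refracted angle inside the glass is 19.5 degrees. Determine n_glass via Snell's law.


Apply Snell's law: n1 * sin(theta1) = n2 * sin(theta2)
  n2 = n1 * sin(theta1) / sin(theta2)
  sin(31) = 0.515038
  sin(19.5) = 0.333807
  n2 = 1.000 * 0.515038 / 0.333807 = 1.5429

1.5429


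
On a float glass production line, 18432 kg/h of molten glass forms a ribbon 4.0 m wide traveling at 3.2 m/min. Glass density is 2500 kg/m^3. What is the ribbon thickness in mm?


Ribbon cross-section from mass balance:
  Volume rate = throughput / density = 18432 / 2500 = 7.3728 m^3/h
  thickness = volume rate / (speed * 60 * width), i.e.
  thickness = throughput / (60 * speed * width * density) * 1000
  thickness = 18432 / (60 * 3.2 * 4.0 * 2500) * 1000 = 9.6 mm

9.6 mm


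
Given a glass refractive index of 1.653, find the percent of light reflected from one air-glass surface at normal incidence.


Fresnel reflectance at normal incidence:
  R = ((n - 1)/(n + 1))^2
  (n - 1)/(n + 1) = (1.653 - 1)/(1.653 + 1) = 0.246136
  R = 0.246136^2 = 0.0605829
  R(%) = 0.0605829 * 100 = 6.058%

6.058%


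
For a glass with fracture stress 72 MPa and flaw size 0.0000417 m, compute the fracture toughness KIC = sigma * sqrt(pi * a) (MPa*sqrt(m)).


Fracture toughness: KIC = sigma * sqrt(pi * a)
  pi * a = pi * 0.0000417 = 0.000131004
  sqrt(pi * a) = 0.011446
  KIC = 72 * 0.011446 = 0.824 MPa*sqrt(m)

0.824 MPa*sqrt(m)


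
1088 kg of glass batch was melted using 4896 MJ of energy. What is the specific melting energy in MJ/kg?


Rearrange E = m * s for s:
  s = E / m
  s = 4896 / 1088 = 4.5 MJ/kg

4.5 MJ/kg


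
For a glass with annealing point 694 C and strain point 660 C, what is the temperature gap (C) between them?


Gap = T_anneal - T_strain:
  gap = 694 - 660 = 34 C

34 C


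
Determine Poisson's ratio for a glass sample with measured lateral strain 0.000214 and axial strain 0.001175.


Poisson's ratio: nu = lateral strain / axial strain
  nu = 0.000214 / 0.001175 = 0.1821

0.1821


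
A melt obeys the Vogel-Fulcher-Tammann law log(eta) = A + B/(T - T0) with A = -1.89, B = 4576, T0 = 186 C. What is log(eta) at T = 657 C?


VFT equation: log(eta) = A + B / (T - T0)
  T - T0 = 657 - 186 = 471
  B / (T - T0) = 4576 / 471 = 9.715
  log(eta) = -1.89 + 9.715 = 7.825

7.825


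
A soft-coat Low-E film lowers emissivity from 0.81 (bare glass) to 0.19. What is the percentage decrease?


Percentage reduction = (1 - coated/uncoated) * 100
  Ratio = 0.19 / 0.81 = 0.2346
  Reduction = (1 - 0.2346) * 100 = 76.5%

76.5%


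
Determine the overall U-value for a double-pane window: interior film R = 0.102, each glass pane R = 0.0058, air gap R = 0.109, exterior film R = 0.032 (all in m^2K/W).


Total thermal resistance (series):
  R_total = R_in + R_glass + R_air + R_glass + R_out
  R_total = 0.102 + 0.0058 + 0.109 + 0.0058 + 0.032 = 0.2546 m^2K/W
U-value = 1 / R_total = 1 / 0.2546 = 3.928 W/m^2K

3.928 W/m^2K


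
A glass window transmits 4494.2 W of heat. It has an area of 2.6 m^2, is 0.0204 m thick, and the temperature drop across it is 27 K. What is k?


Fourier's law rearranged: k = Q * t / (A * dT)
  Numerator = 4494.2 * 0.0204 = 91.68168
  Denominator = 2.6 * 27 = 70.2
  k = 91.68168 / 70.2 = 1.306 W/mK

1.306 W/mK


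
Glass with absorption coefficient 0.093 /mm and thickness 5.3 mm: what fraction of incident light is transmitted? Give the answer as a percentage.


Beer-Lambert law: T = exp(-alpha * thickness)
  exponent = -0.093 * 5.3 = -0.4929
  T = exp(-0.4929) = 0.6109
  Percentage = 0.6109 * 100 = 61.09%

61.09%


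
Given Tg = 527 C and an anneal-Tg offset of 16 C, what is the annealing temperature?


The annealing temperature is Tg plus the offset:
  T_anneal = 527 + 16 = 543 C

543 C


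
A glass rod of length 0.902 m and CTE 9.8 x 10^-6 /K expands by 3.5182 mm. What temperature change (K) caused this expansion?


Rearrange dL = alpha * L0 * dT for dT:
  dT = dL / (alpha * L0)
  dL (m) = 3.5182 / 1000 = 0.0035182
  dT = 0.0035182 / ((9.8 x 10^-6) * 0.902) = 398.0 K

398.0 K


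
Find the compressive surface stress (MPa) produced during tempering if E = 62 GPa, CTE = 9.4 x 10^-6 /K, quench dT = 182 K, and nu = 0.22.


Tempering stress: sigma = E * alpha * dT / (1 - nu)
  E (MPa) = 62 * 1000 = 62000
  Numerator = 62000 * (9.4 x 10^-6) * 182 = 106.0696
  Denominator = 1 - 0.22 = 0.78
  sigma = 106.0696 / 0.78 = 136.0 MPa

136.0 MPa
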